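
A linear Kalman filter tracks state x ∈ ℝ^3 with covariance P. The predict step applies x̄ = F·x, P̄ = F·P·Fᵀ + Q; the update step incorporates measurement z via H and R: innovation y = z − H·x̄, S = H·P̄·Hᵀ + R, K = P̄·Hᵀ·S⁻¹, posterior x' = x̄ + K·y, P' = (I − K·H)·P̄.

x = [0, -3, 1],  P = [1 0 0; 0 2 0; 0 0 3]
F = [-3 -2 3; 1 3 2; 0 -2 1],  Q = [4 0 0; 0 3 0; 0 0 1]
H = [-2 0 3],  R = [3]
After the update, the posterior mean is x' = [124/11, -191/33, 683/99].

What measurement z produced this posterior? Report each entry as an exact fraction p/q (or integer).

z = [-2]

x̄ = F·x = [9, -7, 7]
P̄ = F·P·Fᵀ + Q = [48 3 17; 3 34 -6; 17 -6 12]
S = H·P̄·Hᵀ + R = [99]
K = P̄·Hᵀ·S⁻¹ = [-5/11; -8/33; 2/99]
x' − x̄ = [25/11, 40/33, -10/99] = K·y
y = (KᵀK)⁻¹·Kᵀ·(x' − x̄) = [-5]
z = y + H·x̄ = [-5] + [3] = [-2]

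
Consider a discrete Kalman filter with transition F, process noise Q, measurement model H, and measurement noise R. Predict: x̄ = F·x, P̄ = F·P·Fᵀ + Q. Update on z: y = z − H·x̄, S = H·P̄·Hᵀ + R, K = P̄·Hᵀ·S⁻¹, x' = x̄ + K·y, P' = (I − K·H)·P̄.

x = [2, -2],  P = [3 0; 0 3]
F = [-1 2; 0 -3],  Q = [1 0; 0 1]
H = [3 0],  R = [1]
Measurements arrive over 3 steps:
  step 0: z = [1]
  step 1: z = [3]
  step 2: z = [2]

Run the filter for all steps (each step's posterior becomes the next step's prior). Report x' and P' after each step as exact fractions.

step 0: x' = [42/145, -156/145], P' = [16/145 -18/145; -18/145 1144/145]
step 1: x' = [42927/43426, -37053/21713], P' = [4809/43426 -3459/21713; -3459/21713 78215/21713]
step 2: x' = [129633/205099, -361566/205099], P' = [701627/6358069 -959334/6358069; -959334/6358069 21750670/6358069]

step 0: x̄ = F·x = [-6, 6]
step 0: P̄ = F·P·Fᵀ + Q = [16 -18; -18 28]
step 0: y = z − H·x̄ = [19]
step 0: S = H·P̄·Hᵀ + R = [145]
step 0: K = P̄·Hᵀ·S⁻¹ = [48/145; -54/145]
step 0: x' = x̄ + K·y = [42/145, -156/145]
step 0: P' = (I − K·H)·P̄ = [16/145 -18/145; -18/145 1144/145]
step 1: x̄ = F·x = [-354/145, 468/145]
step 1: P̄ = F·P·Fᵀ + Q = [4809/145 -6918/145; -6918/145 10441/145]
step 1: y = z − H·x̄ = [1497/145]
step 1: S = H·P̄·Hᵀ + R = [43426/145]
step 1: K = P̄·Hᵀ·S⁻¹ = [14427/43426; -10377/21713]
step 1: x' = x̄ + K·y = [42927/43426, -37053/21713]
step 1: P' = (I − K·H)·P̄ = [4809/43426 -3459/21713; -3459/21713 78215/21713]
step 2: x̄ = F·x = [-191139/43426, 111159/21713]
step 2: P̄ = F·P·Fᵀ + Q = [701627/43426 -479667/21713; -479667/21713 725648/21713]
step 2: y = z − H·x̄ = [660269/43426]
step 2: S = H·P̄·Hᵀ + R = [6358069/43426]
step 2: K = P̄·Hᵀ·S⁻¹ = [2104881/6358069; -2878002/6358069]
step 2: x' = x̄ + K·y = [129633/205099, -361566/205099]
step 2: P' = (I − K·H)·P̄ = [701627/6358069 -959334/6358069; -959334/6358069 21750670/6358069]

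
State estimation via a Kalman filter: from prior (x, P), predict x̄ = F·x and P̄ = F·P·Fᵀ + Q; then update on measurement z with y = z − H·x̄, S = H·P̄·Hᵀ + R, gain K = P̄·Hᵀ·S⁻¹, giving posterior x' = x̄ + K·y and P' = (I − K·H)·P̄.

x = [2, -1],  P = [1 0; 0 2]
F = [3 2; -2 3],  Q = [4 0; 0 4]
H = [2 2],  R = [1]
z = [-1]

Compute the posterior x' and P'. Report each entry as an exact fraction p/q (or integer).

x̄ = F·x = [4, -7]
P̄ = F·P·Fᵀ + Q = [21 6; 6 26]
y = z − H·x̄ = [5]
S = H·P̄·Hᵀ + R = [237]
K = P̄·Hᵀ·S⁻¹ = [18/79; 64/237]
x' = x̄ + K·y = [406/79, -1339/237]
P' = (I − K·H)·P̄ = [687/79 -678/79; -678/79 2066/237]

x' = [406/79, -1339/237]
P' = [687/79 -678/79; -678/79 2066/237]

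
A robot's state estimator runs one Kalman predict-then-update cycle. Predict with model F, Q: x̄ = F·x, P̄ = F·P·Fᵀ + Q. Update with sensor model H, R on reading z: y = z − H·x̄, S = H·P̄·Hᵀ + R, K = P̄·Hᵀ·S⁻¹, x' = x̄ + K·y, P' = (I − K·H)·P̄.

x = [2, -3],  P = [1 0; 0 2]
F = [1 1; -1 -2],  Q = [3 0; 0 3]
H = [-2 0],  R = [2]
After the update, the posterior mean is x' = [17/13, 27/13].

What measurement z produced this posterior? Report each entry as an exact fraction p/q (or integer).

z = [-3]

x̄ = F·x = [-1, 4]
P̄ = F·P·Fᵀ + Q = [6 -5; -5 12]
S = H·P̄·Hᵀ + R = [26]
K = P̄·Hᵀ·S⁻¹ = [-6/13; 5/13]
x' − x̄ = [30/13, -25/13] = K·y
y = (KᵀK)⁻¹·Kᵀ·(x' − x̄) = [-5]
z = y + H·x̄ = [-5] + [2] = [-3]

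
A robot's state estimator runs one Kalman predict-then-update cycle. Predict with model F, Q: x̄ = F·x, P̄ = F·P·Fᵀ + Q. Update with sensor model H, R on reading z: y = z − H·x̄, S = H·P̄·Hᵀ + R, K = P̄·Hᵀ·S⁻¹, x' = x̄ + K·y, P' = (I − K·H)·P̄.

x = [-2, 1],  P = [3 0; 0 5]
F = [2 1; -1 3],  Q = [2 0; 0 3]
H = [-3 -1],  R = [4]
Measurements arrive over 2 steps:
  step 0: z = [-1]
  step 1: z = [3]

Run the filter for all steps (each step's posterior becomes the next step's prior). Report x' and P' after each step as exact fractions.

step 0: x' = [-51/28, 179/28], P' = [241/70 -657/70; -657/70 2049/70]
step 1: x' = [-3349/12034, -23475/12034], P' = [13205/6017 -37355/6017; -37355/6017 129193/6017]

step 0: x̄ = F·x = [-3, 5]
step 0: P̄ = F·P·Fᵀ + Q = [19 9; 9 51]
step 0: y = z − H·x̄ = [-5]
step 0: S = H·P̄·Hᵀ + R = [280]
step 0: K = P̄·Hᵀ·S⁻¹ = [-33/140; -39/140]
step 0: x' = x̄ + K·y = [-51/28, 179/28]
step 0: P' = (I − K·H)·P̄ = [241/70 -657/70; -657/70 2049/70]
step 1: x̄ = F·x = [11/4, 21]
step 1: P̄ = F·P·Fᵀ + Q = [15/2 34; 34 1631/5]
step 1: y = z − H·x̄ = [129/4]
step 1: S = H·P̄·Hᵀ + R = [6017/10]
step 1: K = P̄·Hᵀ·S⁻¹ = [-565/6017; -4282/6017]
step 1: x' = x̄ + K·y = [-3349/12034, -23475/12034]
step 1: P' = (I − K·H)·P̄ = [13205/6017 -37355/6017; -37355/6017 129193/6017]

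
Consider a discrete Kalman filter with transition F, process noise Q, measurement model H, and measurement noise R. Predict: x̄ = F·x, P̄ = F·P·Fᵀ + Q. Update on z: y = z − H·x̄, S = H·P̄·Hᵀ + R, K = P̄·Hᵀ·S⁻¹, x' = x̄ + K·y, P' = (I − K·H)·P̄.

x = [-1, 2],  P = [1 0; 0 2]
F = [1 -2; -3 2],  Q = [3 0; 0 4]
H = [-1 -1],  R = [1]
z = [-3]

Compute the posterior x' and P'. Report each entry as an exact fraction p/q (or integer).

x' = [-59/12, 47/6]
P' = [143/12 -71/6; -71/6 38/3]

x̄ = F·x = [-5, 7]
P̄ = F·P·Fᵀ + Q = [12 -11; -11 21]
y = z − H·x̄ = [-1]
S = H·P̄·Hᵀ + R = [12]
K = P̄·Hᵀ·S⁻¹ = [-1/12; -5/6]
x' = x̄ + K·y = [-59/12, 47/6]
P' = (I − K·H)·P̄ = [143/12 -71/6; -71/6 38/3]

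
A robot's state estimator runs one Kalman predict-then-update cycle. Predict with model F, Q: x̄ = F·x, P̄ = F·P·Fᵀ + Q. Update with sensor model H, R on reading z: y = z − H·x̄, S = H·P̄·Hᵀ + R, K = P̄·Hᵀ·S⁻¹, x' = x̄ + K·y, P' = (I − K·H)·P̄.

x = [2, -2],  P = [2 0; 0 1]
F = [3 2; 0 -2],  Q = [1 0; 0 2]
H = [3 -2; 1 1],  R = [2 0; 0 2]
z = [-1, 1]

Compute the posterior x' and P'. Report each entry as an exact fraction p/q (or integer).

x' = [99/203, 38/29]
P' = [656/1827 86/261; 86/261 176/261]

x̄ = F·x = [2, 4]
P̄ = F·P·Fᵀ + Q = [23 -4; -4 6]
y = z − H·x̄ = [1, -5]
S = H·P̄·Hᵀ + R = [281 53; 53 23]
K = P̄·Hᵀ·S⁻¹ = [382/1827 629/1827; -47/261 131/261]
x' = x̄ + K·y = [99/203, 38/29]
P' = (I − K·H)·P̄ = [656/1827 86/261; 86/261 176/261]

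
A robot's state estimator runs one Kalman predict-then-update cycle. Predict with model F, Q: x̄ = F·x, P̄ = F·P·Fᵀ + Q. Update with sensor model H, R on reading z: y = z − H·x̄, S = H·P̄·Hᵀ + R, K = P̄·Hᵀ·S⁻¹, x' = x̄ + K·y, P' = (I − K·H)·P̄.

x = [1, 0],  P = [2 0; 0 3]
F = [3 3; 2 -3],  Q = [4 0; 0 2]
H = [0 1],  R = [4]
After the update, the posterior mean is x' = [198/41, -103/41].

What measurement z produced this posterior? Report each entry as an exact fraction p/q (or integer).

z = [-3]

x̄ = F·x = [3, 2]
P̄ = F·P·Fᵀ + Q = [49 -15; -15 37]
S = H·P̄·Hᵀ + R = [41]
K = P̄·Hᵀ·S⁻¹ = [-15/41; 37/41]
x' − x̄ = [75/41, -185/41] = K·y
y = (KᵀK)⁻¹·Kᵀ·(x' − x̄) = [-5]
z = y + H·x̄ = [-5] + [2] = [-3]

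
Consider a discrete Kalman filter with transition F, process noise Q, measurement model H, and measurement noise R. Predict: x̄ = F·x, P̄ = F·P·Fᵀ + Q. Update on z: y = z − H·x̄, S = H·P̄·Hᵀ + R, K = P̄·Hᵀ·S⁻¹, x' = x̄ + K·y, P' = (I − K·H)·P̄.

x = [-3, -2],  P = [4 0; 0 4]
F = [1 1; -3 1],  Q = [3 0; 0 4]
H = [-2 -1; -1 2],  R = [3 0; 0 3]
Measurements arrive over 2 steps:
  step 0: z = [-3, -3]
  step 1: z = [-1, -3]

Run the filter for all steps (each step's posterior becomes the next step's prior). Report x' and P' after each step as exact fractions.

step 0: x̄ = F·x = [-5, 7]
step 0: P̄ = F·P·Fᵀ + Q = [11 -8; -8 44]
step 0: y = z − H·x̄ = [-6, -22]
step 0: S = H·P̄·Hᵀ + R = [59 -42; -42 222]
step 0: K = P̄·Hᵀ·S⁻¹ = [-707/1889 -727/3778; -364/1889 748/1889]
step 0: x' = x̄ + K·y = [2794/1889, -1049/1889]
step 0: P' = (I − K·H)·P̄ = [2133/3778 -12/1889; -12/1889 1116/1889]
step 1: x̄ = F·x = [1745/1889, -9431/1889]
step 1: P̄ = F·P·Fᵀ + Q = [15651/3778 -4119/3778; -4119/3778 36685/3778]
step 1: y = z − H·x̄ = [-7830/1889, 14940/1889]
step 1: S = H·P̄·Hᵀ + R = [94147/3778 -29711/3778; -29711/3778 190201/3778]
step 1: K = P̄·Hᵀ·S⁻¹ = [-47163/136549 -269694/1502039; -24932/136549 569099/1502039]
step 1: x' = x̄ + K·y = [1404965/1502039, -1861301/1502039]
step 1: P' = (I − K·H)·P̄ = [784368/1502039 -12357/1502039; -12357/1502039 847470/1502039]

step 0: x' = [2794/1889, -1049/1889], P' = [2133/3778 -12/1889; -12/1889 1116/1889]
step 1: x' = [1404965/1502039, -1861301/1502039], P' = [784368/1502039 -12357/1502039; -12357/1502039 847470/1502039]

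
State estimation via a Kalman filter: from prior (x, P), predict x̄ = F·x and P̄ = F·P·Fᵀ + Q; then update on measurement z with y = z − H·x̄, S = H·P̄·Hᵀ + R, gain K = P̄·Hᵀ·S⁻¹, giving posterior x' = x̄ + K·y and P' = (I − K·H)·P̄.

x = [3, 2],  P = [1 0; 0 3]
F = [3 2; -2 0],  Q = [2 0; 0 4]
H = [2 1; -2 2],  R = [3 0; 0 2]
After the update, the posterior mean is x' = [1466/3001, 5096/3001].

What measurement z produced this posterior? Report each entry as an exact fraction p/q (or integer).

z = [3, 3]

x̄ = F·x = [13, -6]
P̄ = F·P·Fᵀ + Q = [23 -6; -6 8]
S = H·P̄·Hᵀ + R = [79 -88; -88 174]
K = P̄·Hᵀ·S⁻¹ = [928/3001 -531/3001; 884/3001 930/3001]
x' − x̄ = [-37547/3001, 23102/3001] = K·y
y = (KᵀK)⁻¹·Kᵀ·(x' − x̄) = [-17, 41]
z = y + H·x̄ = [-17, 41] + [20, -38] = [3, 3]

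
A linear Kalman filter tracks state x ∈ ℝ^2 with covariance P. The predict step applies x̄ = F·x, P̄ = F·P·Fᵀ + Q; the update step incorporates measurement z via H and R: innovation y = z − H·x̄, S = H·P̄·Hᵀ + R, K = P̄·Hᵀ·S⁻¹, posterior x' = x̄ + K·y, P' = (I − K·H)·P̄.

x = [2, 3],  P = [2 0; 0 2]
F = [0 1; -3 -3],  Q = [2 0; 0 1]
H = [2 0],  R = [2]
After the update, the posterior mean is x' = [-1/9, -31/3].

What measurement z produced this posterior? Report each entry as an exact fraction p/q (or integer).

z = [-1]

x̄ = F·x = [3, -15]
P̄ = F·P·Fᵀ + Q = [4 -6; -6 37]
S = H·P̄·Hᵀ + R = [18]
K = P̄·Hᵀ·S⁻¹ = [4/9; -2/3]
x' − x̄ = [-28/9, 14/3] = K·y
y = (KᵀK)⁻¹·Kᵀ·(x' − x̄) = [-7]
z = y + H·x̄ = [-7] + [6] = [-1]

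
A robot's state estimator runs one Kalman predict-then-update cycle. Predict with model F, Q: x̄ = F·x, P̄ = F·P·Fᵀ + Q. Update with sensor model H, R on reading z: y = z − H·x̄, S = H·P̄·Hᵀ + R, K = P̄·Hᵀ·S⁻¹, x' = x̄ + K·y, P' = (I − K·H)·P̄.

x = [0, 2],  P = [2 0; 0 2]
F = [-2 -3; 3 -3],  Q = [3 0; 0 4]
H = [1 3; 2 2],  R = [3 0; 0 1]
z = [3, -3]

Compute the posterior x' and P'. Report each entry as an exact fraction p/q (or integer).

x̄ = F·x = [-6, -6]
P̄ = F·P·Fᵀ + Q = [29 6; 6 40]
y = z − H·x̄ = [27, 21]
S = H·P̄·Hᵀ + R = [428 346; 346 325]
K = P̄·Hᵀ·S⁻¹ = [-8945/19384 6849/9692; 4559/9692 -1055/4846]
x' = x̄ + K·y = [-70161/19384, 20631/9692]
P' = (I − K·H)·P̄ = [23691/19384 -8421/9692; -8421/9692 3683/4846]

x' = [-70161/19384, 20631/9692]
P' = [23691/19384 -8421/9692; -8421/9692 3683/4846]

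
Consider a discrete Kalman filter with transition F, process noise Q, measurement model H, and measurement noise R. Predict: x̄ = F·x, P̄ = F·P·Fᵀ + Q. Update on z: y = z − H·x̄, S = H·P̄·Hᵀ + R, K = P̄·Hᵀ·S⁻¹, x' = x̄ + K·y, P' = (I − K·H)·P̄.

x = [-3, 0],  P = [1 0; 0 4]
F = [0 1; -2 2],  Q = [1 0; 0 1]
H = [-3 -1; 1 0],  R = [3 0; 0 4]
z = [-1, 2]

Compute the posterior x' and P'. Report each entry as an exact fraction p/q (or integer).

x' = [-87/131, 1841/524]
P' = [56/131 -99/131; -99/131 1851/524]

x̄ = F·x = [0, 6]
P̄ = F·P·Fᵀ + Q = [5 8; 8 21]
y = z − H·x̄ = [5, 2]
S = H·P̄·Hᵀ + R = [117 -23; -23 9]
K = P̄·Hᵀ·S⁻¹ = [-23/131 14/131; -221/524 -99/524]
x' = x̄ + K·y = [-87/131, 1841/524]
P' = (I − K·H)·P̄ = [56/131 -99/131; -99/131 1851/524]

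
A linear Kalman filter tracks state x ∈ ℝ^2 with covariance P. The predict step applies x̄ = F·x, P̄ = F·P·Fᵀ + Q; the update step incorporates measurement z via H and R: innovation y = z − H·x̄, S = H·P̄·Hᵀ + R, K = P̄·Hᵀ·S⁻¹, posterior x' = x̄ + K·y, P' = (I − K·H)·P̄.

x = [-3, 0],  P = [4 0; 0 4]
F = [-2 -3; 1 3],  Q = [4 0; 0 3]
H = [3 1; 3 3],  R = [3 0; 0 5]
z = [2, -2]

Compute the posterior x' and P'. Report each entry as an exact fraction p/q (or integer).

x' = [23770/18719, -33281/18719]
P' = [15944/18719 -20484/18719; -20484/18719 34629/18719]

x̄ = F·x = [6, -3]
P̄ = F·P·Fᵀ + Q = [56 -44; -44 43]
y = z − H·x̄ = [-13, -11]
S = H·P̄·Hᵀ + R = [286 105; 105 104]
K = P̄·Hᵀ·S⁻¹ = [9116/18719 -2724/18719; -8941/18719 8487/18719]
x' = x̄ + K·y = [23770/18719, -33281/18719]
P' = (I − K·H)·P̄ = [15944/18719 -20484/18719; -20484/18719 34629/18719]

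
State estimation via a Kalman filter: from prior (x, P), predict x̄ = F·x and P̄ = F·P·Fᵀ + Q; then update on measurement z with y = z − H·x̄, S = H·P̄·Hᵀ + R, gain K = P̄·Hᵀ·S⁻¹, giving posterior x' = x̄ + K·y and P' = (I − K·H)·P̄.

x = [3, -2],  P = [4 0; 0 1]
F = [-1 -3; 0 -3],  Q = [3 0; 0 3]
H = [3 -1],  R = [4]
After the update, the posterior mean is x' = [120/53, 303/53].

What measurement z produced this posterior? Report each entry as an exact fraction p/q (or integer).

z = [1]

x̄ = F·x = [3, 6]
P̄ = F·P·Fᵀ + Q = [16 9; 9 12]
S = H·P̄·Hᵀ + R = [106]
K = P̄·Hᵀ·S⁻¹ = [39/106; 15/106]
x' − x̄ = [-39/53, -15/53] = K·y
y = (KᵀK)⁻¹·Kᵀ·(x' − x̄) = [-2]
z = y + H·x̄ = [-2] + [3] = [1]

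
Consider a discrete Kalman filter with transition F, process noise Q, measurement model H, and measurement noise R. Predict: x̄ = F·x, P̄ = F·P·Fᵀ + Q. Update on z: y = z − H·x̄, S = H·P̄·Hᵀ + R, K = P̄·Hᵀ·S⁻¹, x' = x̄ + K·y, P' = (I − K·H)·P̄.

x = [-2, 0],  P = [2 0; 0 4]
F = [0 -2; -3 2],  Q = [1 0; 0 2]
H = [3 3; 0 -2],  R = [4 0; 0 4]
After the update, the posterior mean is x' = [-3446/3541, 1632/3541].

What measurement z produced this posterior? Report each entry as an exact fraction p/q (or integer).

z = [-2, -1]

x̄ = F·x = [0, 6]
P̄ = F·P·Fᵀ + Q = [17 -16; -16 36]
S = H·P̄·Hᵀ + R = [193 -120; -120 148]
K = P̄·Hᵀ·S⁻¹ = [1071/3541 1634/3541; 60/3541 -1674/3541]
x' − x̄ = [-3446/3541, -19614/3541] = K·y
y = (KᵀK)⁻¹·Kᵀ·(x' − x̄) = [-20, 11]
z = y + H·x̄ = [-20, 11] + [18, -12] = [-2, -1]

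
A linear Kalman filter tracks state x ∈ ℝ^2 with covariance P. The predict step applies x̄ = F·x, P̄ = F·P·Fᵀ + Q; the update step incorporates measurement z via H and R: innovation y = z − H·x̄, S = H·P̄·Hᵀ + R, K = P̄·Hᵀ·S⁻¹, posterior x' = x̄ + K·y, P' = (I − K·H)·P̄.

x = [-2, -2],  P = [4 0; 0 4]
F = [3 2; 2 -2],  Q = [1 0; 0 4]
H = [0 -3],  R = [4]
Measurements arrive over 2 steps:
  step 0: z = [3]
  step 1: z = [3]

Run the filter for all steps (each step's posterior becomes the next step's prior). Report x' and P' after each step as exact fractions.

step 0: x̄ = F·x = [-10, 0]
step 0: P̄ = F·P·Fᵀ + Q = [53 8; 8 36]
step 0: y = z − H·x̄ = [3]
step 0: S = H·P̄·Hᵀ + R = [328]
step 0: K = P̄·Hᵀ·S⁻¹ = [-3/41; -27/82]
step 0: x' = x̄ + K·y = [-419/41, -81/82]
step 0: P' = (I − K·H)·P̄ = [2101/41 4/41; 4/41 18/41]
step 1: x̄ = F·x = [-1338/41, -757/41]
step 1: P̄ = F·P·Fᵀ + Q = [19070/41 12526/41; 12526/41 8608/41]
step 1: y = z − H·x̄ = [-2148/41]
step 1: S = H·P̄·Hᵀ + R = [77636/41]
step 1: K = P̄·Hᵀ·S⁻¹ = [-18789/38818; -6456/19409]
step 1: x' = x̄ + K·y = [-141216/19409, -20125/19409]
step 1: P' = (I − K·H)·P̄ = [417149/19409 12526/19409; 12526/19409 8608/19409]

step 0: x' = [-419/41, -81/82], P' = [2101/41 4/41; 4/41 18/41]
step 1: x' = [-141216/19409, -20125/19409], P' = [417149/19409 12526/19409; 12526/19409 8608/19409]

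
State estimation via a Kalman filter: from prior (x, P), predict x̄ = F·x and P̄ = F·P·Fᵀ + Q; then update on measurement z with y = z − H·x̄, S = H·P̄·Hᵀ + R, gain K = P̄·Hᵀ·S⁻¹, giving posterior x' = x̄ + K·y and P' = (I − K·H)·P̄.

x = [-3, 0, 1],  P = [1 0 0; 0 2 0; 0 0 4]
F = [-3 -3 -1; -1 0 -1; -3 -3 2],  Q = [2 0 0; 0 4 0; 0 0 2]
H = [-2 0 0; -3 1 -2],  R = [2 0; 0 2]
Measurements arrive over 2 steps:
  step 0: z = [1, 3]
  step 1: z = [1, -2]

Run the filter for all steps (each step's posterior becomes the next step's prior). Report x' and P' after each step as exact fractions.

step 0: x̄ = F·x = [8, 2, 11]
step 0: P̄ = F·P·Fᵀ + Q = [33 7 19; 7 9 -5; 19 -5 45]
step 0: y = z − H·x̄ = [17, 47]
step 0: S = H·P̄·Hᵀ + R = [134 260; 260 694]
step 0: K = P̄·Hᵀ·S⁻¹ = [-3001/6349 -65/6349; -2299/6349 843/6349; 3287/6349 -2622/6349]
step 0: x' = x̄ + K·y = [-3280/6349, 13236/6349, 2484/6349]
step 0: P' = (I − K·H)·P̄ = [3001/6349 2299/6349 -3287/6349; 2299/6349 26641/6349 9029/6349; -3287/6349 9029/6349 12067/6349]
step 1: x̄ = F·x = [-32352/6349, 796/6349, -24900/6349]
step 1: P̄ = F·P·Fᵀ + Q = [367377/6349 41906/6349 266800/6349; 41906/6349 33890/6349 15566/6349; 266800/6349 15566/6349 300222/6349]
step 1: y = z − H·x̄ = [-58355/6349, -160350/6349]
step 1: S = H·P̄·Hᵀ + R = [1482206/6349 3187650/6349; 3187650/6349 7441769/6349]
step 1: K = P̄·Hᵀ·S⁻¹ = [-30501912/68445593 -1593825/68445593; -18251386/68445593 6686980/68445593; 35033350/68445593 -27747466/68445593]
step 1: x' = x̄ + K·y = [-28168674/68445593, 7447642/68445593, 110354350/68445593]
step 1: P' = (I − K·H)·P̄ = [30501912/68445593 18251386/68445593 -35033350/68445593; 18251386/68445593 253924562/68445593 92898222/68445593; -35033350/68445593 92898222/68445593 126746602/68445593]

step 0: x' = [-3280/6349, 13236/6349, 2484/6349], P' = [3001/6349 2299/6349 -3287/6349; 2299/6349 26641/6349 9029/6349; -3287/6349 9029/6349 12067/6349]
step 1: x' = [-28168674/68445593, 7447642/68445593, 110354350/68445593], P' = [30501912/68445593 18251386/68445593 -35033350/68445593; 18251386/68445593 253924562/68445593 92898222/68445593; -35033350/68445593 92898222/68445593 126746602/68445593]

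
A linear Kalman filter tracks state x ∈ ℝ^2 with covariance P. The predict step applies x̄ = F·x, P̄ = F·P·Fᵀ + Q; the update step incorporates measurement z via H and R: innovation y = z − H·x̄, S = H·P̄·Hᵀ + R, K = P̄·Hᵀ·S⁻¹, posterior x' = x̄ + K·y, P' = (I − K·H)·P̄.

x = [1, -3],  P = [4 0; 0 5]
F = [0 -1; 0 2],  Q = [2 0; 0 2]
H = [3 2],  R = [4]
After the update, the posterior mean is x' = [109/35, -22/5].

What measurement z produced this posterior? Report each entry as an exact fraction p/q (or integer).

x̄ = F·x = [3, -6]
P̄ = F·P·Fᵀ + Q = [7 -10; -10 22]
S = H·P̄·Hᵀ + R = [35]
K = P̄·Hᵀ·S⁻¹ = [1/35; 2/5]
x' − x̄ = [4/35, 8/5] = K·y
y = (KᵀK)⁻¹·Kᵀ·(x' − x̄) = [4]
z = y + H·x̄ = [4] + [-3] = [1]

z = [1]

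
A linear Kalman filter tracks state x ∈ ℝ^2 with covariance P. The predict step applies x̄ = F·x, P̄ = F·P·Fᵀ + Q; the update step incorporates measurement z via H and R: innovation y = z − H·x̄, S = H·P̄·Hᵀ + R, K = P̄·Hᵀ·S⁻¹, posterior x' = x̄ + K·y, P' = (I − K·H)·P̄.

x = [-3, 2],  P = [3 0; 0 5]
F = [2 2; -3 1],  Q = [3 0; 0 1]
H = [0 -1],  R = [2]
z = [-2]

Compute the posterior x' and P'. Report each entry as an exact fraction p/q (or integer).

x̄ = F·x = [-2, 11]
P̄ = F·P·Fᵀ + Q = [35 -8; -8 33]
y = z − H·x̄ = [9]
S = H·P̄·Hᵀ + R = [35]
K = P̄·Hᵀ·S⁻¹ = [8/35; -33/35]
x' = x̄ + K·y = [2/35, 88/35]
P' = (I − K·H)·P̄ = [1161/35 -16/35; -16/35 66/35]

x' = [2/35, 88/35]
P' = [1161/35 -16/35; -16/35 66/35]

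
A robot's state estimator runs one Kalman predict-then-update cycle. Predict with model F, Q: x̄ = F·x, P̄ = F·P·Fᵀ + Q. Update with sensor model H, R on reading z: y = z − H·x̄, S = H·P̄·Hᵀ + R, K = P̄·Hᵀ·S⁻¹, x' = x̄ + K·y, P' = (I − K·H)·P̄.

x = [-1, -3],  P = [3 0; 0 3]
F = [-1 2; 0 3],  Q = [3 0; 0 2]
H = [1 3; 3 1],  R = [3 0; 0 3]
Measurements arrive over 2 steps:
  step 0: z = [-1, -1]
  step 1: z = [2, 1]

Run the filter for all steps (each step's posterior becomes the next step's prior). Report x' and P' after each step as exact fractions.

step 0: x̄ = F·x = [-5, -9]
step 0: P̄ = F·P·Fᵀ + Q = [18 18; 18 29]
step 0: y = z − H·x̄ = [31, 23]
step 0: S = H·P̄·Hᵀ + R = [390 321; 321 302]
step 0: K = P̄·Hᵀ·S⁻¹ = [-456/4913 1656/4913; 1689/4913 -445/4913]
step 0: x' = x̄ + K·y = [-613/4913, -2093/4913]
step 0: P' = (I − K·H)·P̄ = [2034/4913 -1134/4913; -1134/4913 2067/4913]
step 1: x̄ = F·x = [-3573/4913, -6279/4913]
step 1: P̄ = F·P·Fᵀ + Q = [29577/4913 15804/4913; 15804/4913 28429/4913]
step 1: y = z − H·x̄ = [32236/4913, 21911/4913]
step 1: S = H·P̄·Hᵀ + R = [395001/4913 332058/4913; 332058/4913 404185/4913]
step 1: K = P̄·Hᵀ·S⁻¹ = [-243835/3351039 355669/1117013; 354521/1117013 -81661/1117013]
step 1: x' = x̄ + K·y = [721690/3351039, 534366/1117013]
step 1: P' = (I − K·H)·P̄ = [430607/1117013 -224814/1117013; -224814/1117013 429459/1117013]

step 0: x' = [-613/4913, -2093/4913], P' = [2034/4913 -1134/4913; -1134/4913 2067/4913]
step 1: x' = [721690/3351039, 534366/1117013], P' = [430607/1117013 -224814/1117013; -224814/1117013 429459/1117013]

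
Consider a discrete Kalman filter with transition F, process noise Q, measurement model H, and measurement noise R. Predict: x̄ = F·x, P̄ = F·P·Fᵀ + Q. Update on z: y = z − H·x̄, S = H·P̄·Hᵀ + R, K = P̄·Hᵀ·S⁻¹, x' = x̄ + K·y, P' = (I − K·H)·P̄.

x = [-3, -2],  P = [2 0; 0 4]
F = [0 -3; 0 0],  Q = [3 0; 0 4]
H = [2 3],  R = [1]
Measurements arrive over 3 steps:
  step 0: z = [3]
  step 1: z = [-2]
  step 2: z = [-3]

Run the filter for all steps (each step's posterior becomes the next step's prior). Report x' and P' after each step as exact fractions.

step 0: x̄ = F·x = [6, 0]
step 0: P̄ = F·P·Fᵀ + Q = [39 0; 0 4]
step 0: y = z − H·x̄ = [-9]
step 0: S = H·P̄·Hᵀ + R = [193]
step 0: K = P̄·Hᵀ·S⁻¹ = [78/193; 12/193]
step 0: x' = x̄ + K·y = [456/193, -108/193]
step 0: P' = (I − K·H)·P̄ = [1443/193 -936/193; -936/193 628/193]
step 1: x̄ = F·x = [324/193, 0]
step 1: P̄ = F·P·Fᵀ + Q = [6231/193 0; 0 4]
step 1: y = z − H·x̄ = [-1034/193]
step 1: S = H·P̄·Hᵀ + R = [32065/193]
step 1: K = P̄·Hᵀ·S⁻¹ = [12462/32065; 2316/32065]
step 1: x' = x̄ + K·y = [-1176/2915, -1128/2915]
step 1: P' = (I − K·H)·P̄ = [230547/32065 -149544/32065; -149544/32065 100468/32065]
step 2: x̄ = F·x = [3384/2915, 0]
step 2: P̄ = F·P·Fᵀ + Q = [1000407/32065 0; 0 4]
step 2: y = z − H·x̄ = [-15513/2915]
step 2: S = H·P̄·Hᵀ + R = [5188033/32065]
step 2: K = P̄·Hᵀ·S⁻¹ = [2000814/5188033; 384780/5188033]
step 2: x' = x̄ + K·y = [-4625154/5188033, -2047716/5188033]
step 2: P' = (I − K·H)·P̄ = [37015059/5188033 -24009768/5188033; -24009768/5188033 16134772/5188033]

step 0: x' = [456/193, -108/193], P' = [1443/193 -936/193; -936/193 628/193]
step 1: x' = [-1176/2915, -1128/2915], P' = [230547/32065 -149544/32065; -149544/32065 100468/32065]
step 2: x' = [-4625154/5188033, -2047716/5188033], P' = [37015059/5188033 -24009768/5188033; -24009768/5188033 16134772/5188033]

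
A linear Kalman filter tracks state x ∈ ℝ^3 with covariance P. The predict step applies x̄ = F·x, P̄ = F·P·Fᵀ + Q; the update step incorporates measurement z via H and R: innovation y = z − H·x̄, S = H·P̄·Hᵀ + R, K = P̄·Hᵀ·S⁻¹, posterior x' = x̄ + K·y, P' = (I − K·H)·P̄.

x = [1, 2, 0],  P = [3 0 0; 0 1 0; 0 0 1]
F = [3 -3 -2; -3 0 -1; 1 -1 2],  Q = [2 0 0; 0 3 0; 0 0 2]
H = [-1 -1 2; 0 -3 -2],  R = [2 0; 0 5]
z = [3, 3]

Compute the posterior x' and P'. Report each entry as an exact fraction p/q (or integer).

x̄ = F·x = [-3, -3, -1]
P̄ = F·P·Fᵀ + Q = [42 -25 8; -25 31 -11; 8 -11 10]
y = z − H·x̄ = [-1, -8]
S = H·P̄·Hᵀ + R = [77 38; 38 192]
K = P̄·Hᵀ·S⁻¹ = [-1217/6670 4581/13340; -1339/6670 -4403/13340; 1961/6670 127/13340]
x' = x̄ + K·y = [-37117/6670, -1059/6670, -9139/6670]
P' = (I − K·H)·P̄ = [287567/13340 -76401/13340 103149/13340; -76401/13340 25943/13340 -27907/13340; 103149/13340 -27907/13340 41543/13340]

x' = [-37117/6670, -1059/6670, -9139/6670]
P' = [287567/13340 -76401/13340 103149/13340; -76401/13340 25943/13340 -27907/13340; 103149/13340 -27907/13340 41543/13340]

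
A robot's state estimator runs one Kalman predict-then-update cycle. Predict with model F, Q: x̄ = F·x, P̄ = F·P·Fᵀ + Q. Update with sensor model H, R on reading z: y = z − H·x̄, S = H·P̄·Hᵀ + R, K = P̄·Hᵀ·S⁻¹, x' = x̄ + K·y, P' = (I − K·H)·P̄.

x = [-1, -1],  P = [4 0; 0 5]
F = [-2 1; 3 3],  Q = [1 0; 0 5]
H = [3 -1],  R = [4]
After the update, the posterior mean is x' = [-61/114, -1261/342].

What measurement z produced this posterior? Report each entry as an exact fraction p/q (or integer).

x̄ = F·x = [1, -6]
P̄ = F·P·Fᵀ + Q = [22 -9; -9 86]
S = H·P̄·Hᵀ + R = [342]
K = P̄·Hᵀ·S⁻¹ = [25/114; -113/342]
x' − x̄ = [-175/114, 791/342] = K·y
y = (KᵀK)⁻¹·Kᵀ·(x' − x̄) = [-7]
z = y + H·x̄ = [-7] + [9] = [2]

z = [2]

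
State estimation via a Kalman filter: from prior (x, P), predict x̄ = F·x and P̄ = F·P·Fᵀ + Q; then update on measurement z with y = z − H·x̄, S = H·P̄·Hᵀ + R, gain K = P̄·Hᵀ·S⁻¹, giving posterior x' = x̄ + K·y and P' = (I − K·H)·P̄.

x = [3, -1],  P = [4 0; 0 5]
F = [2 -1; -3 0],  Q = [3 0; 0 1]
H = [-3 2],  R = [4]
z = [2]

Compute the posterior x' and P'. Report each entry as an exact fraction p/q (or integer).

x' = [-1/2, 1/8]
P' = [84/41 111/41; 111/41 739/164]

x̄ = F·x = [7, -9]
P̄ = F·P·Fᵀ + Q = [24 -24; -24 37]
y = z − H·x̄ = [41]
S = H·P̄·Hᵀ + R = [656]
K = P̄·Hᵀ·S⁻¹ = [-15/82; 73/328]
x' = x̄ + K·y = [-1/2, 1/8]
P' = (I − K·H)·P̄ = [84/41 111/41; 111/41 739/164]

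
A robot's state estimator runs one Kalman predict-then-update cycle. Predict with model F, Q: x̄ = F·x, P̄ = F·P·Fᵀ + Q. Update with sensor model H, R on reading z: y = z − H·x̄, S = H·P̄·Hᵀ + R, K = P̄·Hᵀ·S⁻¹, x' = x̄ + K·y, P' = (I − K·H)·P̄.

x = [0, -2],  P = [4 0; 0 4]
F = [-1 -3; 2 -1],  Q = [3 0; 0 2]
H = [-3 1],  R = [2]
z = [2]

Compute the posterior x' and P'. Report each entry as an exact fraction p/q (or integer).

x̄ = F·x = [6, 2]
P̄ = F·P·Fᵀ + Q = [43 4; 4 22]
y = z − H·x̄ = [18]
S = H·P̄·Hᵀ + R = [387]
K = P̄·Hᵀ·S⁻¹ = [-125/387; 10/387]
x' = x̄ + K·y = [8/43, 106/43]
P' = (I − K·H)·P̄ = [1016/387 2798/387; 2798/387 8414/387]

x' = [8/43, 106/43]
P' = [1016/387 2798/387; 2798/387 8414/387]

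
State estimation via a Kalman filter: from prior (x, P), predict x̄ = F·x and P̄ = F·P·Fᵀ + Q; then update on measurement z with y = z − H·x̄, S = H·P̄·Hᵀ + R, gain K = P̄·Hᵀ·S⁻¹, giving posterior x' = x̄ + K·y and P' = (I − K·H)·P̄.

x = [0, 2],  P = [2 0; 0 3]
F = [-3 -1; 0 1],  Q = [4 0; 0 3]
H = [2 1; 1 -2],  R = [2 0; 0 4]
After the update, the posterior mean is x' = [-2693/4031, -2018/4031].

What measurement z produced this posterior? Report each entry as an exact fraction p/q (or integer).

z = [-2, 1]

x̄ = F·x = [-2, 2]
P̄ = F·P·Fᵀ + Q = [25 -3; -3 6]
S = H·P̄·Hᵀ + R = [96 47; 47 65]
K = P̄·Hᵀ·S⁻¹ = [1598/4031 767/4031; 705/4031 -1440/4031]
x' − x̄ = [5369/4031, -10080/4031] = K·y
y = (KᵀK)⁻¹·Kᵀ·(x' − x̄) = [0, 7]
z = y + H·x̄ = [0, 7] + [-2, -6] = [-2, 1]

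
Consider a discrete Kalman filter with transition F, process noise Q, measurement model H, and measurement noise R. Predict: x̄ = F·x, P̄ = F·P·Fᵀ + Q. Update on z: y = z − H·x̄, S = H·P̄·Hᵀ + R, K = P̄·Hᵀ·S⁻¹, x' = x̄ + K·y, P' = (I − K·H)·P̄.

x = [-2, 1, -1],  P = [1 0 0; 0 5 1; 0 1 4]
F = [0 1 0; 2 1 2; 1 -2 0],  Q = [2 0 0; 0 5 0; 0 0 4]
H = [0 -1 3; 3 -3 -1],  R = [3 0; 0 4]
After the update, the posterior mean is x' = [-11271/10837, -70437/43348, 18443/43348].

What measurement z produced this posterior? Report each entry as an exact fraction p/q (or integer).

z = [3, 1]

x̄ = F·x = [1, -5, -4]
P̄ = F·P·Fᵀ + Q = [7 7 -10; 7 34 -12; -10 -12 25]
S = H·P̄·Hᵀ + R = [334 12; 12 260]
K = P̄·Hᵀ·S⁻¹ = [-2435/21674 473/10837; -4343/21674 -11103/43348; 2856/10837 -3695/43348]
x' − x̄ = [-22108/10837, 146303/43348, 191835/43348] = K·y
y = (KᵀK)⁻¹·Kᵀ·(x' − x̄) = [10, -21]
z = y + H·x̄ = [10, -21] + [-7, 22] = [3, 1]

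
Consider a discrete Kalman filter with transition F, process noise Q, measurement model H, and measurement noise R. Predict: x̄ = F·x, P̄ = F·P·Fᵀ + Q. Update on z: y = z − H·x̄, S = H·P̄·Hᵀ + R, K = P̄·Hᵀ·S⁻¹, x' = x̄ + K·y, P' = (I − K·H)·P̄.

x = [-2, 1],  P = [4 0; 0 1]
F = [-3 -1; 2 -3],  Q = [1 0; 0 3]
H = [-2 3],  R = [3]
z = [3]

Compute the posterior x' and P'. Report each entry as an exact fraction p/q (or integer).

x̄ = F·x = [5, -7]
P̄ = F·P·Fᵀ + Q = [38 -21; -21 28]
y = z − H·x̄ = [34]
S = H·P̄·Hᵀ + R = [659]
K = P̄·Hᵀ·S⁻¹ = [-139/659; 126/659]
x' = x̄ + K·y = [-1431/659, -329/659]
P' = (I − K·H)·P̄ = [5721/659 3675/659; 3675/659 2576/659]

x' = [-1431/659, -329/659]
P' = [5721/659 3675/659; 3675/659 2576/659]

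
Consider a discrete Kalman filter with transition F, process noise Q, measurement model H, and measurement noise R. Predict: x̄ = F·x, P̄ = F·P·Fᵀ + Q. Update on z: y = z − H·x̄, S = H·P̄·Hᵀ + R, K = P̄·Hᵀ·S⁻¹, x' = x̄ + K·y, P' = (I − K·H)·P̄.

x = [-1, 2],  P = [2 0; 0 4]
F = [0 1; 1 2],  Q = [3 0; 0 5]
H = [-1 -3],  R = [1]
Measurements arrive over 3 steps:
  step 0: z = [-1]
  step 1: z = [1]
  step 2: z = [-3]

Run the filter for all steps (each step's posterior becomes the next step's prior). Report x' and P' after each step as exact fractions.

step 0: x̄ = F·x = [2, 3]
step 0: P̄ = F·P·Fᵀ + Q = [7 8; 8 23]
step 0: y = z − H·x̄ = [10]
step 0: S = H·P̄·Hᵀ + R = [263]
step 0: K = P̄·Hᵀ·S⁻¹ = [-31/263; -77/263]
step 0: x' = x̄ + K·y = [216/263, 19/263]
step 0: P' = (I − K·H)·P̄ = [880/263 -283/263; -283/263 120/263]
step 1: x̄ = F·x = [19/263, 254/263]
step 1: P̄ = F·P·Fᵀ + Q = [909/263 -43/263; -43/263 1543/263]
step 1: y = z − H·x̄ = [1044/263]
step 1: S = H·P̄·Hᵀ + R = [14801/263]
step 1: K = P̄·Hᵀ·S⁻¹ = [-780/14801; -4586/14801]
step 1: x' = x̄ + K·y = [-2027/14801, -3910/14801]
step 1: P' = (I − K·H)·P̄ = [48843/14801 -16021/14801; -16021/14801 6869/14801]
step 2: x̄ = F·x = [-3910/14801, -9847/14801]
step 2: P̄ = F·P·Fᵀ + Q = [51272/14801 -2283/14801; -2283/14801 86240/14801]
step 2: y = z − H·x̄ = [-77854/14801]
step 2: S = H·P̄·Hᵀ + R = [828535/14801]
step 2: K = P̄·Hᵀ·S⁻¹ = [-44423/828535; -256437/828535]
step 2: x' = x̄ + K·y = [14792/828535, 797653/828535]
step 2: P' = (I − K·H)·P̄ = [2736791/828535 -897456/828535; -897456/828535 384631/828535]

step 0: x' = [216/263, 19/263], P' = [880/263 -283/263; -283/263 120/263]
step 1: x' = [-2027/14801, -3910/14801], P' = [48843/14801 -16021/14801; -16021/14801 6869/14801]
step 2: x' = [14792/828535, 797653/828535], P' = [2736791/828535 -897456/828535; -897456/828535 384631/828535]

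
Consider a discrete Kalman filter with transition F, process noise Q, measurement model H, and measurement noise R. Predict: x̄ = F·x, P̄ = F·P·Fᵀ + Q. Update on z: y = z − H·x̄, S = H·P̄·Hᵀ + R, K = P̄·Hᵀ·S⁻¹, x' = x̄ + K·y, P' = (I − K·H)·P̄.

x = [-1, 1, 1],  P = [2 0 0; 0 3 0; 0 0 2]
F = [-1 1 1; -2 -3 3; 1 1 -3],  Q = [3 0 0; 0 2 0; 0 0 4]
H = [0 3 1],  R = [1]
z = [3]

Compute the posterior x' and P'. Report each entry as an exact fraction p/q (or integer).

x̄ = F·x = [3, 2, -3]
P̄ = F·P·Fᵀ + Q = [10 1 -5; 1 55 -31; -5 -31 27]
y = z − H·x̄ = [0]
S = H·P̄·Hᵀ + R = [337]
K = P̄·Hᵀ·S⁻¹ = [-2/337; 134/337; -66/337]
x' = x̄ + K·y = [3, 2, -3]
P' = (I − K·H)·P̄ = [3366/337 605/337 -1817/337; 605/337 579/337 -1603/337; -1817/337 -1603/337 4743/337]

x' = [3, 2, -3]
P' = [3366/337 605/337 -1817/337; 605/337 579/337 -1603/337; -1817/337 -1603/337 4743/337]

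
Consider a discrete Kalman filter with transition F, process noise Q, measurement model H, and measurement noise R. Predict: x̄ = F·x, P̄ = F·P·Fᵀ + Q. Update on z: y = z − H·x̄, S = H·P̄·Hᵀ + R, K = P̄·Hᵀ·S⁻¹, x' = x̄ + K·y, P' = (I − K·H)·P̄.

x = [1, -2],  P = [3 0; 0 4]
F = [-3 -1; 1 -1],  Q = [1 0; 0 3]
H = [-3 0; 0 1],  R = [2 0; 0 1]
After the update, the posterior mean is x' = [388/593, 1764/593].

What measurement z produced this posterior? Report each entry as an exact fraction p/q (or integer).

z = [-2, 3]

x̄ = F·x = [-1, 3]
P̄ = F·P·Fᵀ + Q = [32 -5; -5 10]
S = H·P̄·Hᵀ + R = [290 15; 15 11]
K = P̄·Hᵀ·S⁻¹ = [-981/2965 -2/593; 3/593 535/593]
x' − x̄ = [981/593, -15/593] = K·y
y = (KᵀK)⁻¹·Kᵀ·(x' − x̄) = [-5, 0]
z = y + H·x̄ = [-5, 0] + [3, 3] = [-2, 3]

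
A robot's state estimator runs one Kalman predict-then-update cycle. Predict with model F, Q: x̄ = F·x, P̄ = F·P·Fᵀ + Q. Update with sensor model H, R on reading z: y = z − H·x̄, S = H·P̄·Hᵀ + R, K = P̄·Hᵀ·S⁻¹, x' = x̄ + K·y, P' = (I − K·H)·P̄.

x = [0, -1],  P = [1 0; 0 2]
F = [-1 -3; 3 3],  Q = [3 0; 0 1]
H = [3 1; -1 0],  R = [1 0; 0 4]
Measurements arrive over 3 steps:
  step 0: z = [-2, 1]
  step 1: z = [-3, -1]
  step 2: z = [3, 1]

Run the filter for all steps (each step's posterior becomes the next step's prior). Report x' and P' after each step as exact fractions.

step 0: x' = [-425/601, 101/601], P' = [788/601 -2184/601; -2184/601 6587/601]
step 1: x' = [-472651/1222173, -686093/407391], P' = [815716/1222173 -667888/407391; -667888/407391 650171/135797]
step 2: x' = [2205555075/1168802813, -3426560871/1168802813], P' = [737636516/1168802813 -1795688448/1168802813; -1795688448/1168802813 5254192063/1168802813]

step 0: x̄ = F·x = [3, -3]
step 0: P̄ = F·P·Fᵀ + Q = [22 -21; -21 28]
step 0: y = z − H·x̄ = [-8, 4]
step 0: S = H·P̄·Hᵀ + R = [101 -45; -45 26]
step 0: K = P̄·Hᵀ·S⁻¹ = [180/601 -197/601; 35/601 546/601]
step 0: x' = x̄ + K·y = [-425/601, 101/601]
step 0: P' = (I − K·H)·P̄ = [788/601 -2184/601; -2184/601 6587/601]
step 1: x̄ = F·x = [122/601, -972/601]
step 1: P̄ = F·P·Fᵀ + Q = [48770/601 -35439/601; -35439/601 27664/601]
step 1: y = z − H·x̄ = [-1197/601, -479/601]
step 1: S = H·P̄·Hᵀ + R = [254561/601 -110871/601; -110871/601 51174/601]
step 1: K = P̄·Hᵀ·S⁻¹ = [49276/135797 -203929/1222173; -17717/135797 166972/407391]
step 1: x' = x̄ + K·y = [-472651/1222173, -686093/407391]
step 1: P' = (I − K·H)·P̄ = [815716/1222173 -667888/407391; -667888/407391 650171/135797]
step 2: x̄ = F·x = [6647488/1222173, -2530930/407391]
step 2: P̄ = F·P·Fᵀ + Q = [45124102/1222173 -10355677/407391; -10355677/407391 2795724/135797]
step 2: y = z − H·x̄ = [-964795/135797, 7869661/1222173]
step 2: S = H·P̄·Hᵀ + R = [27344269/135797 -11589475/135797; -11589475/135797 50012794/1222173]
step 2: K = P̄·Hᵀ·S⁻¹ = [417221100/1168802813 -184409129/1168802813; -132873281/1168802813 448922112/1168802813]
step 2: x' = x̄ + K·y = [2205555075/1168802813, -3426560871/1168802813]
step 2: P' = (I − K·H)·P̄ = [737636516/1168802813 -1795688448/1168802813; -1795688448/1168802813 5254192063/1168802813]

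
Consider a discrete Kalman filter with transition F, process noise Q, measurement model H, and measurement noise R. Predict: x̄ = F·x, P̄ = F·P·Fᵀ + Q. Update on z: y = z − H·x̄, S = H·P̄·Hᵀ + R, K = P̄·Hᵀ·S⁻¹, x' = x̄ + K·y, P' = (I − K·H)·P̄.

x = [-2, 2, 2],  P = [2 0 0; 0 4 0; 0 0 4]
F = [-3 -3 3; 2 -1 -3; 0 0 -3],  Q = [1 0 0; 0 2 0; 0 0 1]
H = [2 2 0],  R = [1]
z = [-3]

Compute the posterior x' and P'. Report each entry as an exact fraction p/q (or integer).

x' = [2652/277, -3072/277, -6]
P' = [13107/277 -13052/277 -36; -13052/277 13066/277 36; -36 36 37]

x̄ = F·x = [6, -12, -6]
P̄ = F·P·Fᵀ + Q = [91 -36 -36; -36 50 36; -36 36 37]
y = z − H·x̄ = [9]
S = H·P̄·Hᵀ + R = [277]
K = P̄·Hᵀ·S⁻¹ = [110/277; 28/277; 0]
x' = x̄ + K·y = [2652/277, -3072/277, -6]
P' = (I − K·H)·P̄ = [13107/277 -13052/277 -36; -13052/277 13066/277 36; -36 36 37]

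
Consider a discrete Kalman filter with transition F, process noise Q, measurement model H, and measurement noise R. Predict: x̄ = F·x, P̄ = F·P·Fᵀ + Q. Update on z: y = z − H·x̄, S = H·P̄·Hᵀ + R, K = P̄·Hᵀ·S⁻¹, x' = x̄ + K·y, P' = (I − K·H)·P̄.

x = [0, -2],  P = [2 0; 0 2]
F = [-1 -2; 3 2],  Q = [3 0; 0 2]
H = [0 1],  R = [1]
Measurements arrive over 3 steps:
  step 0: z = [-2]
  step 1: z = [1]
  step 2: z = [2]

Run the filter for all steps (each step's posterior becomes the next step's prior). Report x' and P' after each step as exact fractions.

step 0: x̄ = F·x = [4, -4]
step 0: P̄ = F·P·Fᵀ + Q = [13 -14; -14 28]
step 0: y = z − H·x̄ = [2]
step 0: S = H·P̄·Hᵀ + R = [29]
step 0: K = P̄·Hᵀ·S⁻¹ = [-14/29; 28/29]
step 0: x' = x̄ + K·y = [88/29, -60/29]
step 0: P' = (I − K·H)·P̄ = [181/29 -14/29; -14/29 28/29]
step 1: x̄ = F·x = [32/29, 144/29]
step 1: P̄ = F·P·Fᵀ + Q = [324/29 -543/29; -543/29 1631/29]
step 1: y = z − H·x̄ = [-115/29]
step 1: S = H·P̄·Hᵀ + R = [1660/29]
step 1: K = P̄·Hᵀ·S⁻¹ = [-543/1660; 1631/1660]
step 1: x' = x̄ + K·y = [797/332, 355/332]
step 1: P' = (I − K·H)·P̄ = [8379/1660 -543/1660; -543/1660 1631/1660]
step 2: x̄ = F·x = [-1507/332, 3101/332]
step 2: P̄ = F·P·Fᵀ + Q = [17711/1660 -27317/1660; -27317/1660 78739/1660]
step 2: y = z − H·x̄ = [-2437/332]
step 2: S = H·P̄·Hᵀ + R = [80399/1660]
step 2: K = P̄·Hᵀ·S⁻¹ = [-27317/80399; 78739/80399]
step 2: x' = x̄ + K·y = [-164427/80399, 172983/80399]
step 2: P' = (I − K·H)·P̄ = [408270/80399 -27317/80399; -27317/80399 78739/80399]

step 0: x' = [88/29, -60/29], P' = [181/29 -14/29; -14/29 28/29]
step 1: x' = [797/332, 355/332], P' = [8379/1660 -543/1660; -543/1660 1631/1660]
step 2: x' = [-164427/80399, 172983/80399], P' = [408270/80399 -27317/80399; -27317/80399 78739/80399]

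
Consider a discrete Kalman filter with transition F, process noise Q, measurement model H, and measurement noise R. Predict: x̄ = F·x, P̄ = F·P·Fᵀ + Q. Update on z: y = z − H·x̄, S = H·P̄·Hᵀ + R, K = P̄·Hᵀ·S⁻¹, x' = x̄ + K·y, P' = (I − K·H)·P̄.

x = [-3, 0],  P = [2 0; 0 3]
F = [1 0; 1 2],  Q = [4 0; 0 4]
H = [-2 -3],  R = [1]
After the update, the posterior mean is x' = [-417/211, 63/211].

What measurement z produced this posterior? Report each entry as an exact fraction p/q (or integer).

x̄ = F·x = [-3, -3]
P̄ = F·P·Fᵀ + Q = [6 2; 2 18]
S = H·P̄·Hᵀ + R = [211]
K = P̄·Hᵀ·S⁻¹ = [-18/211; -58/211]
x' − x̄ = [216/211, 696/211] = K·y
y = (KᵀK)⁻¹·Kᵀ·(x' − x̄) = [-12]
z = y + H·x̄ = [-12] + [15] = [3]

z = [3]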